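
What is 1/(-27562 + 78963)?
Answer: 1/51401 ≈ 1.9455e-5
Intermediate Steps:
1/(-27562 + 78963) = 1/51401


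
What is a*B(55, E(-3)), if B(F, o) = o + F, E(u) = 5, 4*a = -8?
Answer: -120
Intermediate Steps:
a = -2 (a = (¼)*(-8) = -2)
B(F, o) = F + o
a*B(55, E(-3)) = -2*(55 + 5) = -2*60 = -120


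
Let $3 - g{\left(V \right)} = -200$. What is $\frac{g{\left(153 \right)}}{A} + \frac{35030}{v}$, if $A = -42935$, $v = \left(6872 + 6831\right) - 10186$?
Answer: $\frac{1503299099}{151002395} \approx 9.9555$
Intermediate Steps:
$g{\left(V \right)} = 203$ ($g{\left(V \right)} = 3 - -200 = 3 + 200 = 203$)
$v = 3517$ ($v = 13703 - 10186 = 3517$)
$\frac{g{\left(153 \right)}}{A} + \frac{35030}{v} = \frac{203}{-42935} + \frac{35030}{3517} = 203 \left(- \frac{1}{42935}\right) + 35030 \cdot \frac{1}{3517} = - \frac{203}{42935} + \frac{35030}{3517} = \frac{1503299099}{151002395}$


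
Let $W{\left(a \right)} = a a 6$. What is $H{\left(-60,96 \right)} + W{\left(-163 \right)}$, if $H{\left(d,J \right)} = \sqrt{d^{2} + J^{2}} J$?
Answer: $159414 + 1152 \sqrt{89} \approx 1.7028 \cdot 10^{5}$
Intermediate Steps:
$W{\left(a \right)} = 6 a^{2}$ ($W{\left(a \right)} = a^{2} \cdot 6 = 6 a^{2}$)
$H{\left(d,J \right)} = J \sqrt{J^{2} + d^{2}}$ ($H{\left(d,J \right)} = \sqrt{J^{2} + d^{2}} J = J \sqrt{J^{2} + d^{2}}$)
$H{\left(-60,96 \right)} + W{\left(-163 \right)} = 96 \sqrt{96^{2} + \left(-60\right)^{2}} + 6 \left(-163\right)^{2} = 96 \sqrt{9216 + 3600} + 6 \cdot 26569 = 96 \sqrt{12816} + 159414 = 96 \cdot 12 \sqrt{89} + 159414 = 1152 \sqrt{89} + 159414 = 159414 + 1152 \sqrt{89}$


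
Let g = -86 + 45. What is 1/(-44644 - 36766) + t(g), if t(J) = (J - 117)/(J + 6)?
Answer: 52501/11630 ≈ 4.5143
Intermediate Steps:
g = -41
t(J) = (-117 + J)/(6 + J)
1/(-44644 - 36766) + t(g) = 1/(-44644 - 36766) + (-117 - 41)/(6 - 41) = 1/(-81410) - 158/(-35) = -1/81410 - 1/35*(-158) = -1/81410 + 158/35 = 52501/11630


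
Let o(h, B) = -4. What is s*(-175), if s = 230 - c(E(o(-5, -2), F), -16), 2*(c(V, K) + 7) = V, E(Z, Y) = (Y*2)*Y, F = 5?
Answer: -37100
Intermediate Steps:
E(Z, Y) = 2*Y² (E(Z, Y) = (2*Y)*Y = 2*Y²)
c(V, K) = -7 + V/2
s = 212 (s = 230 - (-7 + (2*5²)/2) = 230 - (-7 + (2*25)/2) = 230 - (-7 + (½)*50) = 230 - (-7 + 25) = 230 - 1*18 = 230 - 18 = 212)
s*(-175) = 212*(-175) = -37100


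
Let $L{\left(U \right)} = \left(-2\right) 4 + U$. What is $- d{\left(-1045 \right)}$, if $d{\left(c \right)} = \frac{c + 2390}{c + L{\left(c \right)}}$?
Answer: $\frac{1345}{2098} \approx 0.64109$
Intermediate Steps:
$L{\left(U \right)} = -8 + U$
$d{\left(c \right)} = \frac{2390 + c}{-8 + 2 c}$ ($d{\left(c \right)} = \frac{c + 2390}{c + \left(-8 + c\right)} = \frac{2390 + c}{-8 + 2 c}$)
$- d{\left(-1045 \right)} = - \frac{2390 - 1045}{2 \left(-4 - 1045\right)} = - \frac{1345}{2 \left(-1049\right)} = - \frac{\left(-1\right) 1345}{2 \cdot 1049} = \left(-1\right) \left(- \frac{1345}{2098}\right) = \frac{1345}{2098}$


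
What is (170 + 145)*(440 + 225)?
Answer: 209475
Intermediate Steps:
(170 + 145)*(440 + 225) = 315*665 = 209475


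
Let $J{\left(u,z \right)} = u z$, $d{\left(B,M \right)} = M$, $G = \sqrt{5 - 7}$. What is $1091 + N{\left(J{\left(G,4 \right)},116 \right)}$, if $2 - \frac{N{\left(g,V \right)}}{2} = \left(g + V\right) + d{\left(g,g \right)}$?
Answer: $863 - 16 i \sqrt{2} \approx 863.0 - 22.627 i$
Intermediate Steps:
$G = i \sqrt{2}$ ($G = \sqrt{-2} = i \sqrt{2} \approx 1.4142 i$)
$N{\left(g,V \right)} = 4 - 4 g - 2 V$ ($N{\left(g,V \right)} = 4 - 2 \left(\left(g + V\right) + g\right) = 4 - 2 \left(\left(V + g\right) + g\right) = 4 - 2 \left(V + 2 g\right) = 4 - \left(2 V + 4 g\right) = 4 - 4 g - 2 V$)
$1091 + N{\left(J{\left(G,4 \right)},116 \right)} = 1091 - \left(228 + 4 i \sqrt{2} \cdot 4\right) = 1091 - \left(228 + 4 \cdot 4 i \sqrt{2}\right) = 1091 - \left(228 + 16 i \sqrt{2}\right) = 863 - 16 i \sqrt{2}$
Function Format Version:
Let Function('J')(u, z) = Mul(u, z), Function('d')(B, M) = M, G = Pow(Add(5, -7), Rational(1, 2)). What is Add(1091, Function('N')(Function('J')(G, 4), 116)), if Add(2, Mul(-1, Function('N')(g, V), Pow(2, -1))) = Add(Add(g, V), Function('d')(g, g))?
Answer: Add(863, Mul(-16, I, Pow(2, Rational(1, 2)))) ≈ Add(863.00, Mul(-22.627, I))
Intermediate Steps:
G = Mul(I, Pow(2, Rational(1, 2))) (G = Pow(-2, Rational(1, 2)) = Mul(I, Pow(2, Rational(1, 2))) ≈ Mul(1.4142, I))
Function('N')(g, V) = Add(4, Mul(-4, g), Mul(-2, V)) (Function('N')(g, V) = Add(4, Mul(-2, Add(Add(g, V), g))) = Add(4, Mul(-2, Add(Add(V, g), g))) = Add(4, Mul(-2, Add(V, Mul(2, g)))) = Add(4, Add(Mul(-4, g), Mul(-2, V))) = Add(4, Mul(-4, g), Mul(-2, V)))
Add(1091, Function('N')(Function('J')(G, 4), 116)) = Add(1091, Add(4, Mul(-4, Mul(Mul(I, Pow(2, Rational(1, 2))), 4)), Mul(-2, 116))) = Add(1091, Add(4, Mul(-4, Mul(4, I, Pow(2, Rational(1, 2)))), -232)) = Add(1091, Add(4, Mul(-16, I, Pow(2, Rational(1, 2))), -232)) = Add(1091, Add(-228, Mul(-16, I, Pow(2, Rational(1, 2))))) = Add(863, Mul(-16, I, Pow(2, Rational(1, 2))))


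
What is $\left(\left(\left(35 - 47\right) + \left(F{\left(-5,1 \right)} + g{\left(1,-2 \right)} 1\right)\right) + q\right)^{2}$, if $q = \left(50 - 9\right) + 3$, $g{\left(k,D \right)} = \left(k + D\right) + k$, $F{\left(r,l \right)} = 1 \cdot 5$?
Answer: $1369$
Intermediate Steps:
$F{\left(r,l \right)} = 5$
$g{\left(k,D \right)} = D + 2 k$ ($g{\left(k,D \right)} = \left(D + k\right) + k = D + 2 k$)
$q = 44$ ($q = 41 + 3 = 44$)
$\left(\left(\left(35 - 47\right) + \left(F{\left(-5,1 \right)} + g{\left(1,-2 \right)} 1\right)\right) + q\right)^{2} = \left(\left(\left(35 - 47\right) + \left(5 + \left(-2 + 2 \cdot 1\right) 1\right)\right) + 44\right)^{2} = \left(\left(-12 + \left(5 + \left(-2 + 2\right) 1\right)\right) + 44\right)^{2} = \left(\left(-12 + \left(5 + 0 \cdot 1\right)\right) + 44\right)^{2} = \left(\left(-12 + \left(5 + 0\right)\right) + 44\right)^{2} = \left(\left(-12 + 5\right) + 44\right)^{2} = \left(-7 + 44\right)^{2} = 37^{2} = 1369$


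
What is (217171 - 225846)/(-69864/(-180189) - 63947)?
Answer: 521046525/3840825373 ≈ 0.13566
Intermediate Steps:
(217171 - 225846)/(-69864/(-180189) - 63947) = -8675/(-69864*(-1/180189) - 63947) = -8675/(23288/60063 - 63947) = -8675/(-3840825373/60063) = -8675*(-60063/3840825373) = 521046525/3840825373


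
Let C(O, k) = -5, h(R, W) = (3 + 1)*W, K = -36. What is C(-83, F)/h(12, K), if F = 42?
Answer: 5/144 ≈ 0.034722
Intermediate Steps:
h(R, W) = 4*W
C(-83, F)/h(12, K) = -5/(4*(-36)) = -5/(-144) = -5*(-1/144) = 5/144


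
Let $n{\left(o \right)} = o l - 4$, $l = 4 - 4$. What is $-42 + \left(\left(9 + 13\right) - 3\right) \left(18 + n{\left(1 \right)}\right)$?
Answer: $224$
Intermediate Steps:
$l = 0$
$n{\left(o \right)} = -4$ ($n{\left(o \right)} = o 0 - 4 = 0 - 4 = -4$)
$-42 + \left(\left(9 + 13\right) - 3\right) \left(18 + n{\left(1 \right)}\right) = -42 + \left(\left(9 + 13\right) - 3\right) \left(18 - 4\right) = -42 + \left(22 - 3\right) 14 = -42 + 19 \cdot 14 = -42 + 266 = 224$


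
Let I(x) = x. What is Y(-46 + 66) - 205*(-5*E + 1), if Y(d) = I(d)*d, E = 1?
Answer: 1220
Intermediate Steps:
Y(d) = d² (Y(d) = d*d = d²)
Y(-46 + 66) - 205*(-5*E + 1) = (-46 + 66)² - 205*(-5*1 + 1) = 20² - 205*(-5 + 1) = 400 - 205*(-4) = 400 - 1*(-820) = 400 + 820 = 1220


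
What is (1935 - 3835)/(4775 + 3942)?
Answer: -1900/8717 ≈ -0.21796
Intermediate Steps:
(1935 - 3835)/(4775 + 3942) = -1900/8717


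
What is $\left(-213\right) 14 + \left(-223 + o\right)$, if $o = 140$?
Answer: $-3065$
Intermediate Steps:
$\left(-213\right) 14 + \left(-223 + o\right) = \left(-213\right) 14 + \left(-223 + 140\right) = -2982 - 83 = -3065$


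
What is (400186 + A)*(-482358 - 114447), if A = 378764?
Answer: -464881254750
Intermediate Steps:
(400186 + A)*(-482358 - 114447) = (400186 + 378764)*(-482358 - 114447) = 778950*(-596805) = -464881254750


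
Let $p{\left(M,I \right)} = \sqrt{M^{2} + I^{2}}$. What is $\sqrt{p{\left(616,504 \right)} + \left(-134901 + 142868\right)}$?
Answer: $\sqrt{7967 + 56 \sqrt{202}} \approx 93.61$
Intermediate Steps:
$p{\left(M,I \right)} = \sqrt{I^{2} + M^{2}}$
$\sqrt{p{\left(616,504 \right)} + \left(-134901 + 142868\right)} = \sqrt{\sqrt{504^{2} + 616^{2}} + \left(-134901 + 142868\right)} = \sqrt{\sqrt{254016 + 379456} + 7967} = \sqrt{\sqrt{633472} + 7967} = \sqrt{56 \sqrt{202} + 7967} = \sqrt{7967 + 56 \sqrt{202}}$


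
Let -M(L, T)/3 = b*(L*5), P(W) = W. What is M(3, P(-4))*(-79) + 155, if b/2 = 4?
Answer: 28595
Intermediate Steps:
b = 8 (b = 2*4 = 8)
M(L, T) = -120*L (M(L, T) = -24*L*5 = -24*5*L = -120*L)
M(3, P(-4))*(-79) + 155 = -120*3*(-79) + 155 = -360*(-79) + 155 = 28440 + 155 = 28595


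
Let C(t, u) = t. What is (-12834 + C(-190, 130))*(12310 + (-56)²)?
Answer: -201168704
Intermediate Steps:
(-12834 + C(-190, 130))*(12310 + (-56)²) = (-12834 - 190)*(12310 + (-56)²) = -13024*(12310 + 3136) = -13024*15446 = -201168704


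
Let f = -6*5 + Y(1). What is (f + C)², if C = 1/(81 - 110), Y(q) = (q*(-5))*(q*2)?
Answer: 1347921/841 ≈ 1602.8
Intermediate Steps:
Y(q) = -10*q² (Y(q) = (-5*q)*(2*q) = -10*q²)
f = -40 (f = -6*5 - 10*1² = -30 - 10*1 = -30 - 10 = -40)
C = -1/29 (C = 1/(-29) = -1/29 ≈ -0.034483)
(f + C)² = (-40 - 1/29)² = (-1161/29)² = 1347921/841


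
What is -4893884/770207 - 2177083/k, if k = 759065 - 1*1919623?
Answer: -4002831661091/893869895506 ≈ -4.4781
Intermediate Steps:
k = -1160558 (k = 759065 - 1919623 = -1160558)
-4893884/770207 - 2177083/k = -4893884/770207 - 2177083/(-1160558) = -4893884*1/770207 - 2177083*(-1/1160558) = -4893884/770207 + 2177083/1160558 = -4002831661091/893869895506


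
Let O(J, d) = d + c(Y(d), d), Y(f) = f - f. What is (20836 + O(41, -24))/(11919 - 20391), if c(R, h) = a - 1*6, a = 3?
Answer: -20809/8472 ≈ -2.4562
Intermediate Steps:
Y(f) = 0
c(R, h) = -3 (c(R, h) = 3 - 1*6 = 3 - 6 = -3)
O(J, d) = -3 + d (O(J, d) = d - 3 = -3 + d)
(20836 + O(41, -24))/(11919 - 20391) = (20836 + (-3 - 24))/(11919 - 20391) = (20836 - 27)/(-8472) = 20809*(-1/8472) = -20809/8472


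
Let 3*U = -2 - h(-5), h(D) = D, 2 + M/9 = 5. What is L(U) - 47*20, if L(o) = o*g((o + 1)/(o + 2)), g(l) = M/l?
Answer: -1799/2 ≈ -899.50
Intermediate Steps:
M = 27 (M = -18 + 9*5 = -18 + 45 = 27)
g(l) = 27/l
U = 1 (U = (-2 - 1*(-5))/3 = (-2 + 5)/3 = (⅓)*3 = 1)
L(o) = 27*o*(2 + o)/(1 + o) (L(o) = o*(27/(((o + 1)/(o + 2)))) = o*(27/(((1 + o)/(2 + o)))) = o*(27*((2 + o)/(1 + o))) = o*(27*(2 + o)/(1 + o)) = 27*o*(2 + o)/(1 + o))
L(U) - 47*20 = 27*1*(2 + 1)/(1 + 1) - 47*20 = 27*1*3/2 - 940 = 27*1*(½)*3 - 940 = 81/2 - 940 = -1799/2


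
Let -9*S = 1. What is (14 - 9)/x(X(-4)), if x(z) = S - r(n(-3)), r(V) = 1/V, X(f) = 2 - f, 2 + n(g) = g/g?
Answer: 45/8 ≈ 5.6250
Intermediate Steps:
n(g) = -1 (n(g) = -2 + g/g = -2 + 1 = -1)
S = -⅑ (S = -⅑*1 = -⅑ ≈ -0.11111)
x(z) = 8/9 (x(z) = -⅑ - 1/(-1) = -⅑ - 1*(-1) = -⅑ + 1 = 8/9)
(14 - 9)/x(X(-4)) = (14 - 9)/(8/9) = (9/8)*5 = 45/8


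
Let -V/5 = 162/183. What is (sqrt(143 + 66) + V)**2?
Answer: 850589/3721 - 540*sqrt(209)/61 ≈ 100.61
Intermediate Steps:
V = -270/61 (V = -810/183 = -5*54/61 = -270/61 ≈ -4.4262)
(sqrt(143 + 66) + V)**2 = (sqrt(143 + 66) - 270/61)**2 = (sqrt(209) - 270/61)**2 = (-270/61 + sqrt(209))**2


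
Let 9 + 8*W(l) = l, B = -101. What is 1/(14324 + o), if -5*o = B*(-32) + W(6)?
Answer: 40/547107 ≈ 7.3112e-5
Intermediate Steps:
W(l) = -9/8 + l/8
o = -25853/40 (o = -(-101*(-32) + (-9/8 + (1/8)*6))/5 = -(3232 + (-9/8 + 3/4))/5 = -(3232 - 3/8)/5 = -1/5*25853/8 = -25853/40 ≈ -646.33)
1/(14324 + o) = 1/(14324 - 25853/40) = 1/(547107/40) = 40/547107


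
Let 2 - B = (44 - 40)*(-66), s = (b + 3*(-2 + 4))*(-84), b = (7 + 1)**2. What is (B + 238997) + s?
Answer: 233383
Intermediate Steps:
b = 64 (b = 8**2 = 64)
s = -5880 (s = (64 + 3*(-2 + 4))*(-84) = (64 + 3*2)*(-84) = (64 + 6)*(-84) = 70*(-84) = -5880)
B = 266 (B = 2 - (44 - 40)*(-66) = 2 - 4*(-66) = 2 - 1*(-264) = 2 + 264 = 266)
(B + 238997) + s = (266 + 238997) - 5880 = 239263 - 5880 = 233383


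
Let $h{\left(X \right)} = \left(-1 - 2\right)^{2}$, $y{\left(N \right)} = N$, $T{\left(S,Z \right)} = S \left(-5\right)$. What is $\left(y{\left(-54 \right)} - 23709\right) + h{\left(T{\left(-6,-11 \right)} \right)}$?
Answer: $-23754$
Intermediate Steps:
$T{\left(S,Z \right)} = - 5 S$
$h{\left(X \right)} = 9$ ($h{\left(X \right)} = \left(-3\right)^{2} = 9$)
$\left(y{\left(-54 \right)} - 23709\right) + h{\left(T{\left(-6,-11 \right)} \right)} = \left(-54 - 23709\right) + 9 = -23763 + 9 = -23754$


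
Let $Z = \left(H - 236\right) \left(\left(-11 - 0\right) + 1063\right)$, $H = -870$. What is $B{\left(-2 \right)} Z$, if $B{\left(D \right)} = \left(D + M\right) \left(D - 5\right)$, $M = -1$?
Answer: $-24433752$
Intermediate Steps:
$B{\left(D \right)} = \left(-1 + D\right) \left(-5 + D\right)$ ($B{\left(D \right)} = \left(D - 1\right) \left(D - 5\right) = \left(-1 + D\right) \left(-5 + D\right)$)
$Z = -1163512$ ($Z = \left(-870 - 236\right) \left(\left(-11 - 0\right) + 1063\right) = - 1106 \left(\left(-11 + 0\right) + 1063\right) = - 1106 \left(-11 + 1063\right) = \left(-1106\right) 1052 = -1163512$)
$B{\left(-2 \right)} Z = \left(5 + \left(-2\right)^{2} - -12\right) \left(-1163512\right) = \left(5 + 4 + 12\right) \left(-1163512\right) = 21 \left(-1163512\right) = -24433752$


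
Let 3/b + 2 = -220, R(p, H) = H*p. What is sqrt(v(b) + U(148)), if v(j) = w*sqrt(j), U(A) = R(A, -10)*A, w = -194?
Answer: sqrt(-299865760 - 3589*I*sqrt(74))/37 ≈ 0.024093 - 468.02*I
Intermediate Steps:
b = -1/74 (b = 3/(-2 - 220) = 3/(-222) = 3*(-1/222) = -1/74 ≈ -0.013514)
U(A) = -10*A**2 (U(A) = (-10*A)*A = -10*A**2)
v(j) = -194*sqrt(j)
sqrt(v(b) + U(148)) = sqrt(-97*I*sqrt(74)/37 - 10*148**2) = sqrt(-97*I*sqrt(74)/37 - 10*21904) = sqrt(-97*I*sqrt(74)/37 - 219040) = sqrt(-219040 - 97*I*sqrt(74)/37)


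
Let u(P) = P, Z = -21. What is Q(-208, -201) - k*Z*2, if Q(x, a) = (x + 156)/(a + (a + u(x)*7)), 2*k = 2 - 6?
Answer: -78010/929 ≈ -83.972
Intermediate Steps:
k = -2 (k = (2 - 6)/2 = (½)*(-4) = -2)
Q(x, a) = (156 + x)/(2*a + 7*x) (Q(x, a) = (x + 156)/(a + (a + x*7)) = (156 + x)/(a + (a + 7*x)) = (156 + x)/(2*a + 7*x))
Q(-208, -201) - k*Z*2 = (156 - 208)/(2*(-201) + 7*(-208)) - (-2*(-21))*2 = -52/(-402 - 1456) - 42*2 = -52/(-1858) - 1*84 = -1/1858*(-52) - 84 = 26/929 - 84 = -78010/929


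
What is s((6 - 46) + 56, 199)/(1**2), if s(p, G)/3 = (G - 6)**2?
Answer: 111747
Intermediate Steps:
s(p, G) = 3*(-6 + G)**2 (s(p, G) = 3*(G - 6)**2 = 3*(-6 + G)**2)
s((6 - 46) + 56, 199)/(1**2) = (3*(-6 + 199)**2)/(1**2) = (3*193**2)/1 = (3*37249)*1 = 111747*1 = 111747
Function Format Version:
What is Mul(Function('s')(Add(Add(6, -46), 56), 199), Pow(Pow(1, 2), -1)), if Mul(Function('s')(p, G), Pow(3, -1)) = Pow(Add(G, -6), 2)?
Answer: 111747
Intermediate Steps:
Function('s')(p, G) = Mul(3, Pow(Add(-6, G), 2)) (Function('s')(p, G) = Mul(3, Pow(Add(G, -6), 2)) = Mul(3, Pow(Add(-6, G), 2)))
Mul(Function('s')(Add(Add(6, -46), 56), 199), Pow(Pow(1, 2), -1)) = Mul(Mul(3, Pow(Add(-6, 199), 2)), Pow(Pow(1, 2), -1)) = Mul(Mul(3, Pow(193, 2)), Pow(1, -1)) = Mul(Mul(3, 37249), 1) = Mul(111747, 1) = 111747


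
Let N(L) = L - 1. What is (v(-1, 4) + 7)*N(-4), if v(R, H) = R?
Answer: -30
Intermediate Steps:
N(L) = -1 + L
(v(-1, 4) + 7)*N(-4) = (-1 + 7)*(-1 - 4) = 6*(-5) = -30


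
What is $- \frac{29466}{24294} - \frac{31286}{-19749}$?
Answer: $\frac{29689675}{79963701} \approx 0.37129$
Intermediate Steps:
$- \frac{29466}{24294} - \frac{31286}{-19749} = \left(-29466\right) \frac{1}{24294} - - \frac{31286}{19749} = - \frac{4911}{4049} + \frac{31286}{19749} = \frac{29689675}{79963701}$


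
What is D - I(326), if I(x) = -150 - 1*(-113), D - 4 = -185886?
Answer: -185845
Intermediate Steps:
D = -185882 (D = 4 - 185886 = -185882)
I(x) = -37 (I(x) = -150 + 113 = -37)
D - I(326) = -185882 - 1*(-37) = -185882 + 37 = -185845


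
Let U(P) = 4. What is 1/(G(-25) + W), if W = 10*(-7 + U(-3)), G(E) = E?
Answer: -1/55 ≈ -0.018182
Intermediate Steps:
W = -30 (W = 10*(-7 + 4) = 10*(-3) = -30)
1/(G(-25) + W) = 1/(-25 - 30) = 1/(-55) = -1/55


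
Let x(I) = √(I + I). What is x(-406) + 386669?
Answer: 386669 + 2*I*√203 ≈ 3.8667e+5 + 28.496*I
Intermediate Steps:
x(I) = √2*√I (x(I) = √(2*I) = √2*√I)
x(-406) + 386669 = √2*√(-406) + 386669 = √2*(I*√406) + 386669 = 2*I*√203 + 386669 = 386669 + 2*I*√203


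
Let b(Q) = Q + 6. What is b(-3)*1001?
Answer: 3003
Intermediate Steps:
b(Q) = 6 + Q
b(-3)*1001 = (6 - 3)*1001 = 3*1001 = 3003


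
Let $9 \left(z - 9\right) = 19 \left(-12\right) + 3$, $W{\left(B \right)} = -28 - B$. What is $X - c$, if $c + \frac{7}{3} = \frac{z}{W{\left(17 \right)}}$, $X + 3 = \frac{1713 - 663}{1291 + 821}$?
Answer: $- \frac{8317}{15840} \approx -0.52506$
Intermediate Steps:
$z = -16$ ($z = 9 + \frac{19 \left(-12\right) + 3}{9} = 9 + \frac{-228 + 3}{9} = 9 + \frac{1}{9} \left(-225\right) = 9 - 25 = -16$)
$X = - \frac{881}{352}$ ($X = -3 + \frac{1713 - 663}{1291 + 821} = -3 + \frac{1050}{2112} = -3 + 1050 \cdot \frac{1}{2112} = -3 + \frac{175}{352} = - \frac{881}{352} \approx -2.5028$)
$c = - \frac{89}{45}$ ($c = - \frac{7}{3} - \frac{16}{-28 - 17} = - \frac{7}{3} - \frac{16}{-45} = - \frac{7}{3} - - \frac{16}{45} = - \frac{7}{3} + \frac{16}{45} = - \frac{89}{45} \approx -1.9778$)
$X - c = - \frac{881}{352} - - \frac{89}{45} = - \frac{881}{352} + \frac{89}{45} = - \frac{8317}{15840}$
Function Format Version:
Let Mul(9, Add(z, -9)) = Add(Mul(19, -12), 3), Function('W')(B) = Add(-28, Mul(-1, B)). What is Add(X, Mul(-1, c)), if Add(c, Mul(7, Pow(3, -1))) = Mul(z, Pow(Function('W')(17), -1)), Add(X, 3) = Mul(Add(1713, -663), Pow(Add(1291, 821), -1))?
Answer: Rational(-8317, 15840) ≈ -0.52506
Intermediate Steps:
z = -16 (z = Add(9, Mul(Rational(1, 9), Add(Mul(19, -12), 3))) = Add(9, Mul(Rational(1, 9), Add(-228, 3))) = Add(9, Mul(Rational(1, 9), -225)) = Add(9, -25) = -16)
X = Rational(-881, 352) (X = Add(-3, Mul(Add(1713, -663), Pow(Add(1291, 821), -1))) = Add(-3, Mul(1050, Pow(2112, -1))) = Add(-3, Mul(1050, Rational(1, 2112))) = Add(-3, Rational(175, 352)) = Rational(-881, 352) ≈ -2.5028)
c = Rational(-89, 45) (c = Add(Rational(-7, 3), Mul(-16, Pow(Add(-28, Mul(-1, 17)), -1))) = Add(Rational(-7, 3), Mul(-16, Pow(Add(-28, -17), -1))) = Add(Rational(-7, 3), Mul(-16, Pow(-45, -1))) = Add(Rational(-7, 3), Mul(-16, Rational(-1, 45))) = Add(Rational(-7, 3), Rational(16, 45)) = Rational(-89, 45) ≈ -1.9778)
Add(X, Mul(-1, c)) = Add(Rational(-881, 352), Mul(-1, Rational(-89, 45))) = Add(Rational(-881, 352), Rational(89, 45)) = Rational(-8317, 15840)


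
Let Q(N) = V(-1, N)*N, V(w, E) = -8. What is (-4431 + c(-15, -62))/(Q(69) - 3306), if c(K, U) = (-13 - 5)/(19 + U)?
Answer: 63505/55298 ≈ 1.1484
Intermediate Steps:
c(K, U) = -18/(19 + U)
Q(N) = -8*N
(-4431 + c(-15, -62))/(Q(69) - 3306) = (-4431 - 18/(19 - 62))/(-8*69 - 3306) = (-4431 - 18/(-43))/(-552 - 3306) = (-4431 - 18*(-1/43))/(-3858) = (-4431 + 18/43)*(-1/3858) = -190515/43*(-1/3858) = 63505/55298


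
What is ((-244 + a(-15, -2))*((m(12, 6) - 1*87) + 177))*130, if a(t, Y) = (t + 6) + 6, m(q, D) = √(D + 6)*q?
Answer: -2889900 - 770640*√3 ≈ -4.2247e+6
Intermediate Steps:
m(q, D) = q*√(6 + D) (m(q, D) = √(6 + D)*q = q*√(6 + D))
a(t, Y) = 12 + t (a(t, Y) = (6 + t) + 6 = 12 + t)
((-244 + a(-15, -2))*((m(12, 6) - 1*87) + 177))*130 = ((-244 + (12 - 15))*((12*√(6 + 6) - 1*87) + 177))*130 = ((-244 - 3)*((12*√12 - 87) + 177))*130 = -247*((12*(2*√3) - 87) + 177)*130 = -247*((24*√3 - 87) + 177)*130 = -247*((-87 + 24*√3) + 177)*130 = -247*(90 + 24*√3)*130 = (-22230 - 5928*√3)*130 = -2889900 - 770640*√3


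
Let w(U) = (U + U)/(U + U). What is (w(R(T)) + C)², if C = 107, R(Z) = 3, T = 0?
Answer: 11664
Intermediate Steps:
w(U) = 1 (w(U) = (2*U)/((2*U)) = (2*U)*(1/(2*U)) = 1)
(w(R(T)) + C)² = (1 + 107)² = 108² = 11664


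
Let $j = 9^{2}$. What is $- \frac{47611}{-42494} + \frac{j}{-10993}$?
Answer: $\frac{519945709}{467136542} \approx 1.113$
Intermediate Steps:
$j = 81$
$- \frac{47611}{-42494} + \frac{j}{-10993} = - \frac{47611}{-42494} + \frac{81}{-10993} = \left(-47611\right) \left(- \frac{1}{42494}\right) + 81 \left(- \frac{1}{10993}\right) = \frac{47611}{42494} - \frac{81}{10993} = \frac{519945709}{467136542}$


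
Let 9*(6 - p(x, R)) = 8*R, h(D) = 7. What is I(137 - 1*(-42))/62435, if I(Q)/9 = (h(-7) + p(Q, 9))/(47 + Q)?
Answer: 9/2822062 ≈ 3.1892e-6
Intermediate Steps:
p(x, R) = 6 - 8*R/9
I(Q) = 45/(47 + Q) (I(Q) = 9*((7 + (6 - 8/9*9))/(47 + Q)) = 9*((7 + (6 - 8))/(47 + Q)) = 9*((7 - 2)/(47 + Q)) = 9*(5/(47 + Q)) = 45/(47 + Q))
I(137 - 1*(-42))/62435 = (45/(47 + (137 - 1*(-42))))/62435 = (45/(47 + (137 + 42)))*(1/62435) = (45/(47 + 179))*(1/62435) = (45/226)*(1/62435) = 9/2822062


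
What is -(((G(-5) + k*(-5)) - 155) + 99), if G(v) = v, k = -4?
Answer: 41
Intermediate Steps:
-(((G(-5) + k*(-5)) - 155) + 99) = -(((-5 - 4*(-5)) - 155) + 99) = -(((-5 + 20) - 155) + 99) = -((15 - 155) + 99) = -(-140 + 99) = -1*(-41) = 41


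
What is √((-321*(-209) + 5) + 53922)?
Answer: 2*√30254 ≈ 347.87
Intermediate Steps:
√((-321*(-209) + 5) + 53922) = √((67089 + 5) + 53922) = √(67094 + 53922) = √121016 = 2*√30254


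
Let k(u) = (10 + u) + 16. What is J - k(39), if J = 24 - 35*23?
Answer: -846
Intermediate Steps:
k(u) = 26 + u
J = -781 (J = 24 - 805 = -781)
J - k(39) = -781 - (26 + 39) = -781 - 1*65 = -781 - 65 = -846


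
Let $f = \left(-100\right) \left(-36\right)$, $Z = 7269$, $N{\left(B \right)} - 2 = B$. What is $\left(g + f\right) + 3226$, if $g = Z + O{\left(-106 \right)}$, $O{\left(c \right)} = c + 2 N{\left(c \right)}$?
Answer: $13781$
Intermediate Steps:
$N{\left(B \right)} = 2 + B$
$f = 3600$
$O{\left(c \right)} = 4 + 3 c$ ($O{\left(c \right)} = c + 2 \left(2 + c\right) = c + \left(4 + 2 c\right) = 4 + 3 c$)
$g = 6955$ ($g = 7269 + \left(4 + 3 \left(-106\right)\right) = 7269 + \left(4 - 318\right) = 7269 - 314 = 6955$)
$\left(g + f\right) + 3226 = \left(6955 + 3600\right) + 3226 = 10555 + 3226 = 13781$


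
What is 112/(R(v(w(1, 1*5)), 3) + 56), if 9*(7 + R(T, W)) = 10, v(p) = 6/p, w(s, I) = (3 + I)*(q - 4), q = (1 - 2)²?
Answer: 1008/451 ≈ 2.2350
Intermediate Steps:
q = 1 (q = (-1)² = 1)
w(s, I) = -9 - 3*I (w(s, I) = (3 + I)*(1 - 4) = (3 + I)*(-3) = -9 - 3*I)
R(T, W) = -53/9 (R(T, W) = -7 + (⅑)*10 = -7 + 10/9 = -53/9)
112/(R(v(w(1, 1*5)), 3) + 56) = 112/(-53/9 + 56) = 112/(451/9) = 112*(9/451) = 1008/451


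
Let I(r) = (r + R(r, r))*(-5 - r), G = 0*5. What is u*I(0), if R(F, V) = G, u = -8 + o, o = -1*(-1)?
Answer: 0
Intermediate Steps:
o = 1
G = 0
u = -7 (u = -8 + 1 = -7)
R(F, V) = 0
I(r) = r*(-5 - r) (I(r) = (r + 0)*(-5 - r) = r*(-5 - r))
u*I(0) = -0*(-5 - 1*0) = -0*(-5 + 0) = -0*(-5) = -7*0 = 0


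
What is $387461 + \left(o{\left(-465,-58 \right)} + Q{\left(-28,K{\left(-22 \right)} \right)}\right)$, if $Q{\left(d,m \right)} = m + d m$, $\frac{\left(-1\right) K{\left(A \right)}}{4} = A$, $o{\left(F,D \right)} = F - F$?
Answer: $385085$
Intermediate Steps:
$o{\left(F,D \right)} = 0$
$K{\left(A \right)} = - 4 A$
$387461 + \left(o{\left(-465,-58 \right)} + Q{\left(-28,K{\left(-22 \right)} \right)}\right) = 387461 + \left(0 + \left(-4\right) \left(-22\right) \left(1 - 28\right)\right) = 387461 + \left(0 + 88 \left(-27\right)\right) = 387461 + \left(0 - 2376\right) = 387461 - 2376 = 385085$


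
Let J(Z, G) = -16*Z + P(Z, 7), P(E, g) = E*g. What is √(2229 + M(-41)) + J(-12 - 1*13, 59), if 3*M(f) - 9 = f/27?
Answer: 225 + √180751/9 ≈ 272.24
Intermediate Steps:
M(f) = 3 + f/81 (M(f) = 3 + (f/27)/3 = 3 + f/81)
J(Z, G) = -9*Z (J(Z, G) = -16*Z + Z*7 = -16*Z + 7*Z = -9*Z)
√(2229 + M(-41)) + J(-12 - 1*13, 59) = √(2229 + (3 + (1/81)*(-41))) - 9*(-12 - 1*13) = √(2229 + (3 - 41/81)) - 9*(-12 - 13) = √(2229 + 202/81) - 9*(-25) = √(180751/81) + 225 = √180751/9 + 225 = 225 + √180751/9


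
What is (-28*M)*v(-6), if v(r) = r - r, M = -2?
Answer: 0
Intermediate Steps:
v(r) = 0
(-28*M)*v(-6) = -28*(-2)*0 = 56*0 = 0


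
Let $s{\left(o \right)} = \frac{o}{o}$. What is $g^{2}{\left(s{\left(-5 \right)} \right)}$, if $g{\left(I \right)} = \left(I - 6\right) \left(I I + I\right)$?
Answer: $100$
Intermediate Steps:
$s{\left(o \right)} = 1$
$g{\left(I \right)} = \left(-6 + I\right) \left(I + I^{2}\right)$ ($g{\left(I \right)} = \left(-6 + I\right) \left(I^{2} + I\right) = \left(-6 + I\right) \left(I + I^{2}\right)$)
$g^{2}{\left(s{\left(-5 \right)} \right)} = \left(1 \left(-6 + 1^{2} - 5\right)\right)^{2} = \left(1 \left(-6 + 1 - 5\right)\right)^{2} = \left(1 \left(-10\right)\right)^{2} = \left(-10\right)^{2} = 100$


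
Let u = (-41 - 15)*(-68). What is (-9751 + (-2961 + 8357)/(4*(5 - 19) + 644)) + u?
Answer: -872272/147 ≈ -5933.8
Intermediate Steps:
u = 3808 (u = -56*(-68) = 3808)
(-9751 + (-2961 + 8357)/(4*(5 - 19) + 644)) + u = (-9751 + (-2961 + 8357)/(4*(5 - 19) + 644)) + 3808 = (-9751 + 5396/(4*(-14) + 644)) + 3808 = (-9751 + 5396/(-56 + 644)) + 3808 = (-9751 + 5396/588) + 3808 = (-9751 + 5396*(1/588)) + 3808 = (-9751 + 1349/147) + 3808 = -1432048/147 + 3808 = -872272/147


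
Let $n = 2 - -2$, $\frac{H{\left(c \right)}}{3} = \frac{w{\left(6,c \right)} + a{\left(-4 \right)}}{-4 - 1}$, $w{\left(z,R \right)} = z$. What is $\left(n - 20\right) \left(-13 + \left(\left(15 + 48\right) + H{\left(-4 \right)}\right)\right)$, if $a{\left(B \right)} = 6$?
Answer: $- \frac{3424}{5} \approx -684.8$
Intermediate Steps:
$H{\left(c \right)} = - \frac{36}{5}$ ($H{\left(c \right)} = 3 \frac{6 + 6}{-4 - 1} = 3 \frac{12}{-5} = 3 \cdot 12 \left(- \frac{1}{5}\right) = 3 \left(- \frac{12}{5}\right) = - \frac{36}{5}$)
$n = 4$ ($n = 2 + 2 = 4$)
$\left(n - 20\right) \left(-13 + \left(\left(15 + 48\right) + H{\left(-4 \right)}\right)\right) = \left(4 - 20\right) \left(-13 + \left(\left(15 + 48\right) - \frac{36}{5}\right)\right) = - 16 \left(-13 + \left(63 - \frac{36}{5}\right)\right) = - 16 \left(-13 + \frac{279}{5}\right) = \left(-16\right) \frac{214}{5} = - \frac{3424}{5}$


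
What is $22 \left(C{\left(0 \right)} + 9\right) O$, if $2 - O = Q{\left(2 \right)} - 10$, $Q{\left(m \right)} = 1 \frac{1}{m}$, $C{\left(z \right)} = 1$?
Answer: $2530$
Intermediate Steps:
$Q{\left(m \right)} = \frac{1}{m}$
$O = \frac{23}{2}$ ($O = 2 - \left(\frac{1}{2} - 10\right) = 2 - - \frac{19}{2} = 2 + \frac{19}{2} = \frac{23}{2} \approx 11.5$)
$22 \left(C{\left(0 \right)} + 9\right) O = 22 \left(1 + 9\right) \frac{23}{2} = 22 \cdot 10 \cdot \frac{23}{2} = 220 \cdot \frac{23}{2} = 2530$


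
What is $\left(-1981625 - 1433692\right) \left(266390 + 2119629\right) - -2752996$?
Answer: $-8149008500027$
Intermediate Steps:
$\left(-1981625 - 1433692\right) \left(266390 + 2119629\right) - -2752996 = \left(-3415317\right) 2386019 + 2752996 = -8149011253023 + 2752996 = -8149008500027$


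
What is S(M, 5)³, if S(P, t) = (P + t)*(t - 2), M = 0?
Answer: 3375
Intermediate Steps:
S(P, t) = (-2 + t)*(P + t) (S(P, t) = (P + t)*(-2 + t) = (-2 + t)*(P + t))
S(M, 5)³ = (5² - 2*0 - 2*5 + 0*5)³ = (25 + 0 - 10 + 0)³ = 15³ = 3375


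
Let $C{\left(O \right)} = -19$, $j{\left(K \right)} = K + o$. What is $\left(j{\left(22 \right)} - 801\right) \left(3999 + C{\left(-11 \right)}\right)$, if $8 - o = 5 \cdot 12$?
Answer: $-3307380$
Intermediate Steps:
$o = -52$ ($o = 8 - 5 \cdot 12 = 8 - 60 = -52$)
$j{\left(K \right)} = -52 + K$ ($j{\left(K \right)} = K - 52 = -52 + K$)
$\left(j{\left(22 \right)} - 801\right) \left(3999 + C{\left(-11 \right)}\right) = \left(\left(-52 + 22\right) - 801\right) \left(3999 - 19\right) = \left(-30 - 801\right) 3980 = \left(-831\right) 3980 = -3307380$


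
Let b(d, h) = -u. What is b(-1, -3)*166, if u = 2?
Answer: -332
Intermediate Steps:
b(d, h) = -2 (b(d, h) = -1*2 = -2)
b(-1, -3)*166 = -2*166 = -332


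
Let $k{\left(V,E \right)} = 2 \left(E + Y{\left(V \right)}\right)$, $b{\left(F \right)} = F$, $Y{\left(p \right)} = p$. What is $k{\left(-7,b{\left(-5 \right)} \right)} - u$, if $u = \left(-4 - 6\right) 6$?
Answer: $36$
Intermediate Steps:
$u = -60$ ($u = \left(-10\right) 6 = -60$)
$k{\left(V,E \right)} = 2 E + 2 V$ ($k{\left(V,E \right)} = 2 \left(E + V\right) = 2 E + 2 V$)
$k{\left(-7,b{\left(-5 \right)} \right)} - u = \left(2 \left(-5\right) + 2 \left(-7\right)\right) - -60 = \left(-10 - 14\right) + 60 = -24 + 60 = 36$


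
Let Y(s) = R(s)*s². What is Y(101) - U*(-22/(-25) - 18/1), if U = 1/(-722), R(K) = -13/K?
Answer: -11850039/9025 ≈ -1313.0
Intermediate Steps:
U = -1/722 ≈ -0.0013850
Y(s) = -13*s (Y(s) = (-13/s)*s² = -13*s)
Y(101) - U*(-22/(-25) - 18/1) = -13*101 - (-1)*(-22/(-25) - 18/1)/722 = -1313 - (-1)*(-22*(-1/25) - 18*1)/722 = -1313 - (-1)*(22/25 - 18)/722 = -1313 - (-1)*(-428)/(722*25) = -1313 - 1*214/9025 = -1313 - 214/9025 = -11850039/9025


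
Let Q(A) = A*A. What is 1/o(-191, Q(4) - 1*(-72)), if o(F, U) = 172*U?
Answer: 1/15136 ≈ 6.6068e-5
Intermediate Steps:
Q(A) = A²
1/o(-191, Q(4) - 1*(-72)) = 1/(172*(4² - 1*(-72))) = 1/(172*(16 + 72)) = 1/(172*88) = 1/15136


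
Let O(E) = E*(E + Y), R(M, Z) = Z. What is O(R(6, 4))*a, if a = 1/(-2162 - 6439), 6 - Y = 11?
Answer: 4/8601 ≈ 0.00046506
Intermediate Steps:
Y = -5 (Y = 6 - 1*11 = 6 - 11 = -5)
O(E) = E*(-5 + E) (O(E) = E*(E - 5) = E*(-5 + E))
a = -1/8601 (a = 1/(-8601) = -1/8601 ≈ -0.00011627)
O(R(6, 4))*a = (4*(-5 + 4))*(-1/8601) = (4*(-1))*(-1/8601) = -4*(-1/8601) = 4/8601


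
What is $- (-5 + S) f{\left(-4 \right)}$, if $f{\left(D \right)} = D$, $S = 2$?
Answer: $-12$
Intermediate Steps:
$- (-5 + S) f{\left(-4 \right)} = - (-5 + 2) \left(-4\right) = \left(-1\right) \left(-3\right) \left(-4\right) = 3 \left(-4\right) = -12$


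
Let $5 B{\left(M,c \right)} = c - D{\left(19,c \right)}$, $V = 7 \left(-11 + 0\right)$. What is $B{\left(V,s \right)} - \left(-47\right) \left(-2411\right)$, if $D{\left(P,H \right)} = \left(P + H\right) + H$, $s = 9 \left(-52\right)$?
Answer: $- \frac{566136}{5} \approx -1.1323 \cdot 10^{5}$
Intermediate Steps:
$s = -468$
$V = -77$ ($V = 7 \left(-11\right) = -77$)
$D{\left(P,H \right)} = P + 2 H$ ($D{\left(P,H \right)} = \left(H + P\right) + H = P + 2 H$)
$B{\left(M,c \right)} = - \frac{19}{5} - \frac{c}{5}$ ($B{\left(M,c \right)} = \frac{c - \left(19 + 2 c\right)}{5} = \frac{-19 - c}{5} = - \frac{19}{5} - \frac{c}{5}$)
$B{\left(V,s \right)} - \left(-47\right) \left(-2411\right) = \left(- \frac{19}{5} - - \frac{468}{5}\right) - \left(-47\right) \left(-2411\right) = \left(- \frac{19}{5} + \frac{468}{5}\right) - 113317 = \frac{449}{5} - 113317 = - \frac{566136}{5}$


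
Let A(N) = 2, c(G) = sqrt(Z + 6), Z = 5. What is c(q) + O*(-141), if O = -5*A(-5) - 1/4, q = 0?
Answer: 5781/4 + sqrt(11) ≈ 1448.6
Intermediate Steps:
c(G) = sqrt(11) (c(G) = sqrt(5 + 6) = sqrt(11))
O = -41/4 (O = -5*2 - 1/4 = -10 - 1*1/4 = -10 - 1/4 = -41/4 ≈ -10.250)
c(q) + O*(-141) = sqrt(11) - 41/4*(-141) = sqrt(11) + 5781/4 = 5781/4 + sqrt(11)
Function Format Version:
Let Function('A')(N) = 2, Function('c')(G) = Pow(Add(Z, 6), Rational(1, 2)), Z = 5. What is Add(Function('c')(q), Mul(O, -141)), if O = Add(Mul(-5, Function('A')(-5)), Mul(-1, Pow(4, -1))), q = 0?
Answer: Add(Rational(5781, 4), Pow(11, Rational(1, 2))) ≈ 1448.6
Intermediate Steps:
Function('c')(G) = Pow(11, Rational(1, 2)) (Function('c')(G) = Pow(Add(5, 6), Rational(1, 2)) = Pow(11, Rational(1, 2)))
O = Rational(-41, 4) (O = Add(Mul(-5, 2), Mul(-1, Pow(4, -1))) = Add(-10, Mul(-1, Rational(1, 4))) = Add(-10, Rational(-1, 4)) = Rational(-41, 4) ≈ -10.250)
Add(Function('c')(q), Mul(O, -141)) = Add(Pow(11, Rational(1, 2)), Mul(Rational(-41, 4), -141)) = Add(Pow(11, Rational(1, 2)), Rational(5781, 4)) = Add(Rational(5781, 4), Pow(11, Rational(1, 2)))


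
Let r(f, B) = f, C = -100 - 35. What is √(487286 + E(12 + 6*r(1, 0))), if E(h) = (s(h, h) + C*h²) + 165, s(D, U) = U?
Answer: √443729 ≈ 666.13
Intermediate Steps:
C = -135
E(h) = 165 + h - 135*h² (E(h) = (h - 135*h²) + 165 = 165 + h - 135*h²)
√(487286 + E(12 + 6*r(1, 0))) = √(487286 + (165 + (12 + 6*1) - 135*(12 + 6*1)²)) = √(487286 + (165 + (12 + 6) - 135*(12 + 6)²)) = √(487286 + (165 + 18 - 135*18²)) = √(487286 + (165 + 18 - 135*324)) = √(487286 + (165 + 18 - 43740)) = √(487286 - 43557) = √443729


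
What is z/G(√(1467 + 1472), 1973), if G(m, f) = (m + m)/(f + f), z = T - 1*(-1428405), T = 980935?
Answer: 4753627820*√2939/2939 ≈ 8.7685e+7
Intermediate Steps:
z = 2409340 (z = 980935 - 1*(-1428405) = 980935 + 1428405 = 2409340)
G(m, f) = m/f (G(m, f) = (2*m)/((2*f)) = (2*m)*(1/(2*f)) = m/f)
z/G(√(1467 + 1472), 1973) = 2409340/((√(1467 + 1472)/1973)) = 2409340/((√2939*(1/1973))) = 2409340/((√2939/1973)) = 2409340*(1973*√2939/2939) = 4753627820*√2939/2939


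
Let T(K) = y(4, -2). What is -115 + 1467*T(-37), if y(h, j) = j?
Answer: -3049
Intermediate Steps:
T(K) = -2
-115 + 1467*T(-37) = -115 + 1467*(-2) = -115 - 2934 = -3049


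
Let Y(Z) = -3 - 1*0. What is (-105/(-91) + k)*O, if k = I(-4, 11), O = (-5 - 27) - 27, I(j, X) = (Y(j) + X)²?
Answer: -49973/13 ≈ -3844.1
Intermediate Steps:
Y(Z) = -3 (Y(Z) = -3 + 0 = -3)
I(j, X) = (-3 + X)²
O = -59 (O = -32 - 27 = -59)
k = 64 (k = (-3 + 11)² = 8² = 64)
(-105/(-91) + k)*O = (-105/(-91) + 64)*(-59) = (-105*(-1/91) + 64)*(-59) = (15/13 + 64)*(-59) = (847/13)*(-59) = -49973/13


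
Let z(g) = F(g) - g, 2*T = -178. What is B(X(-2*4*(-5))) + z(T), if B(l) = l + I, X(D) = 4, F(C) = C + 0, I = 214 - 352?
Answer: -134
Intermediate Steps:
T = -89 (T = (½)*(-178) = -89)
I = -138
F(C) = C
z(g) = 0 (z(g) = g - g = 0)
B(l) = -138 + l (B(l) = l - 138 = -138 + l)
B(X(-2*4*(-5))) + z(T) = (-138 + 4) + 0 = -134 + 0 = -134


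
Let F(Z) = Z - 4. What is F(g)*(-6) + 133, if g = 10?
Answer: 97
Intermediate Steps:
F(Z) = -4 + Z
F(g)*(-6) + 133 = (-4 + 10)*(-6) + 133 = 6*(-6) + 133 = -36 + 133 = 97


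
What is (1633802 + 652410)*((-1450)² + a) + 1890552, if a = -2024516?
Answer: 178289847160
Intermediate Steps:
(1633802 + 652410)*((-1450)² + a) + 1890552 = (1633802 + 652410)*((-1450)² - 2024516) + 1890552 = 2286212*(2102500 - 2024516) + 1890552 = 2286212*77984 + 1890552 = 178287956608 + 1890552 = 178289847160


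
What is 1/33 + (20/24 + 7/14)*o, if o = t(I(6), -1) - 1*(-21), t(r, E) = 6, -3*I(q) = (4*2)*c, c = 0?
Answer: 1189/33 ≈ 36.030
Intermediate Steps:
I(q) = 0 (I(q) = -4*2*0/3 = -8*0/3 = -1/3*0 = 0)
o = 27 (o = 6 - 1*(-21) = 6 + 21 = 27)
1/33 + (20/24 + 7/14)*o = 1/33 + (20/24 + 7/14)*27 = 1/33 + (20*(1/24) + 7*(1/14))*27 = 1/33 + (5/6 + 1/2)*27 = 1/33 + (4/3)*27 = 1/33 + 36 = 1189/33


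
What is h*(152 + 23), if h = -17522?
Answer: -3066350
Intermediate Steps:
h*(152 + 23) = -17522*(152 + 23) = -17522*175 = -3066350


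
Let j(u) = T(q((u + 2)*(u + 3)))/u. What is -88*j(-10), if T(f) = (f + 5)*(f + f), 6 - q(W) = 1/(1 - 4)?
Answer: 56848/45 ≈ 1263.3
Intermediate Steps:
q(W) = 19/3 (q(W) = 6 - 1/(1 - 4) = 6 - 1/(-3) = 6 - 1*(-⅓) = 6 + ⅓ = 19/3)
T(f) = 2*f*(5 + f) (T(f) = (5 + f)*(2*f) = 2*f*(5 + f))
j(u) = 1292/(9*u) (j(u) = (2*(19/3)*(5 + 19/3))/u = (2*(19/3)*(34/3))/u = 1292/(9*u))
-88*j(-10) = -113696/(9*(-10)) = -113696*(-1)/(9*10) = -88*(-646/45) = 56848/45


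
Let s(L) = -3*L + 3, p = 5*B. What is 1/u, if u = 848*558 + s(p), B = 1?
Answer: 1/473172 ≈ 2.1134e-6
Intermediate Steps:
p = 5 (p = 5*1 = 5)
s(L) = 3 - 3*L
u = 473172 (u = 848*558 + (3 - 3*5) = 473184 + (3 - 15) = 473184 - 12 = 473172)
1/u = 1/473172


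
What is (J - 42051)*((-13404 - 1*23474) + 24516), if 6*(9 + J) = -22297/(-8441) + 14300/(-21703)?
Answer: 8659156346342873/16654093 ≈ 5.1994e+8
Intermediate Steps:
J = -288767447/33308186 (J = -9 + (-22297/(-8441) + 14300/(-21703))/6 = -9 + (-22297*(-1/8441) + 14300*(-1/21703))/6 = -9 + (22297/8441 - 1300/1973)/6 = -9 + (⅙)*(33018681/16654093) = -9 + 11006227/33308186 = -288767447/33308186 ≈ -8.6696)
(J - 42051)*((-13404 - 1*23474) + 24516) = (-288767447/33308186 - 42051)*((-13404 - 1*23474) + 24516) = -1400931296933*((-13404 - 23474) + 24516)/33308186 = -1400931296933*(-36878 + 24516)/33308186 = -1400931296933/33308186*(-12362) = 8659156346342873/16654093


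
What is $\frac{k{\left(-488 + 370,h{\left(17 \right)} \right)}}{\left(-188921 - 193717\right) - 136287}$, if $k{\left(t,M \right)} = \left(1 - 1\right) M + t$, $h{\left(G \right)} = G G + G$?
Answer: $\frac{118}{518925} \approx 0.00022739$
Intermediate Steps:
$h{\left(G \right)} = G + G^{2}$ ($h{\left(G \right)} = G^{2} + G = G + G^{2}$)
$k{\left(t,M \right)} = t$ ($k{\left(t,M \right)} = 0 M + t = 0 + t = t$)
$\frac{k{\left(-488 + 370,h{\left(17 \right)} \right)}}{\left(-188921 - 193717\right) - 136287} = \frac{-488 + 370}{\left(-188921 - 193717\right) - 136287} = - \frac{118}{-382638 - 136287} = - \frac{118}{-518925} = \left(-118\right) \left(- \frac{1}{518925}\right) = \frac{118}{518925}$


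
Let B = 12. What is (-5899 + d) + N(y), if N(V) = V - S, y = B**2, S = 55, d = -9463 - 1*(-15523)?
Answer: 250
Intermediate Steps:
d = 6060 (d = -9463 + 15523 = 6060)
y = 144 (y = 12**2 = 144)
N(V) = -55 + V (N(V) = V - 1*55 = V - 55 = -55 + V)
(-5899 + d) + N(y) = (-5899 + 6060) + (-55 + 144) = 161 + 89 = 250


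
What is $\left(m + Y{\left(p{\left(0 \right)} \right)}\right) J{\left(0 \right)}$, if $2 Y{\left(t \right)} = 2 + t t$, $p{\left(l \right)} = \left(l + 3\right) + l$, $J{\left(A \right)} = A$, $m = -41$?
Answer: $0$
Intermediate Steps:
$p{\left(l \right)} = 3 + 2 l$ ($p{\left(l \right)} = \left(3 + l\right) + l = 3 + 2 l$)
$Y{\left(t \right)} = 1 + \frac{t^{2}}{2}$ ($Y{\left(t \right)} = \frac{2 + t t}{2} = \frac{2 + t^{2}}{2} = 1 + \frac{t^{2}}{2}$)
$\left(m + Y{\left(p{\left(0 \right)} \right)}\right) J{\left(0 \right)} = \left(-41 + \left(1 + \frac{\left(3 + 2 \cdot 0\right)^{2}}{2}\right)\right) 0 = \left(-41 + \left(1 + \frac{\left(3 + 0\right)^{2}}{2}\right)\right) 0 = \left(-41 + \left(1 + \frac{3^{2}}{2}\right)\right) 0 = \left(-41 + \left(1 + \frac{1}{2} \cdot 9\right)\right) 0 = \left(-41 + \left(1 + \frac{9}{2}\right)\right) 0 = \left(-41 + \frac{11}{2}\right) 0 = \left(- \frac{71}{2}\right) 0 = 0$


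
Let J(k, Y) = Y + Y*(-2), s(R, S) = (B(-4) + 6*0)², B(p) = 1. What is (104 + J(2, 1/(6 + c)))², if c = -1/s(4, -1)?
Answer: 269361/25 ≈ 10774.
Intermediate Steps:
s(R, S) = 1 (s(R, S) = (1 + 6*0)² = (1 + 0)² = 1² = 1)
c = -1 (c = -1/1 = -1*1 = -1)
J(k, Y) = -Y (J(k, Y) = Y - 2*Y = -Y)
(104 + J(2, 1/(6 + c)))² = (104 - 1/(6 - 1))² = (104 - 1/5)² = (104 - 1*⅕)² = (104 - ⅕)² = (519/5)² = 269361/25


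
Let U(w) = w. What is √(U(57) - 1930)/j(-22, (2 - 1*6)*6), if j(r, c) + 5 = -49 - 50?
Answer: -I*√1873/104 ≈ -0.41614*I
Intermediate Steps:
j(r, c) = -104 (j(r, c) = -5 + (-49 - 50) = -5 - 99 = -104)
√(U(57) - 1930)/j(-22, (2 - 1*6)*6) = √(57 - 1930)/(-104) = √(-1873)*(-1/104) = (I*√1873)*(-1/104) = -I*√1873/104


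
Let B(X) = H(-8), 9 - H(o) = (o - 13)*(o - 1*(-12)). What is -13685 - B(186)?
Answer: -13778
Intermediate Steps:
H(o) = 9 - (-13 + o)*(12 + o) (H(o) = 9 - (o - 13)*(o - 1*(-12)) = 9 - (-13 + o)*(o + 12) = 9 - (-13 + o)*(12 + o))
B(X) = 93 (B(X) = 165 - 8 - 1*(-8)² = 165 - 8 - 1*64 = 165 - 8 - 64 = 93)
-13685 - B(186) = -13685 - 1*93 = -13685 - 93 = -13778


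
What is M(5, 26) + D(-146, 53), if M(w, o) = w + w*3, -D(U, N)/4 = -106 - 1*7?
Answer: 472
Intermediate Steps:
D(U, N) = 452 (D(U, N) = -4*(-106 - 1*7) = -4*(-106 - 7) = -4*(-113) = 452)
M(w, o) = 4*w (M(w, o) = w + 3*w = 4*w)
M(5, 26) + D(-146, 53) = 4*5 + 452 = 20 + 452 = 472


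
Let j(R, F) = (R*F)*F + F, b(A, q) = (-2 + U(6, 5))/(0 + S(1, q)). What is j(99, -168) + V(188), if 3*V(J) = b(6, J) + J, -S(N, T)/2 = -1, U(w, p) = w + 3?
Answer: 16764431/6 ≈ 2.7941e+6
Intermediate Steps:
U(w, p) = 3 + w
S(N, T) = 2 (S(N, T) = -2*(-1) = 2)
b(A, q) = 7/2 (b(A, q) = (-2 + (3 + 6))/(0 + 2) = (-2 + 9)/2 = 7*(1/2) = 7/2)
j(R, F) = F + R*F**2 (j(R, F) = (F*R)*F + F = R*F**2 + F = F + R*F**2)
V(J) = 7/6 + J/3 (V(J) = (7/2 + J)/3 = 7/6 + J/3)
j(99, -168) + V(188) = -168*(1 - 168*99) + (7/6 + (1/3)*188) = -168*(1 - 16632) + (7/6 + 188/3) = -168*(-16631) + 383/6 = 2794008 + 383/6 = 16764431/6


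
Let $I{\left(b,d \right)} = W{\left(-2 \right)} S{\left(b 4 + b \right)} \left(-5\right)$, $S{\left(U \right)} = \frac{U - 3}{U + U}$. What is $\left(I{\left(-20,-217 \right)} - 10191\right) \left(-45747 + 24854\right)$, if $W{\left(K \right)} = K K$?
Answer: $\frac{2131357609}{10} \approx 2.1314 \cdot 10^{8}$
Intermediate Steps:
$W{\left(K \right)} = K^{2}$
$S{\left(U \right)} = \frac{-3 + U}{2 U}$
$I{\left(b,d \right)} = - \frac{2 \left(-3 + 5 b\right)}{b}$ ($I{\left(b,d \right)} = \left(-2\right)^{2} \frac{-3 + \left(b 4 + b\right)}{2 \left(b 4 + b\right)} \left(-5\right) = 4 \frac{-3 + \left(4 b + b\right)}{2 \left(4 b + b\right)} \left(-5\right) = 4 \frac{-3 + 5 b}{2 \cdot 5 b} \left(-5\right) = 4 \frac{\frac{1}{5 b} \left(-3 + 5 b\right)}{2} \left(-5\right) = 4 \frac{-3 + 5 b}{10 b} \left(-5\right) = \frac{2 \left(-3 + 5 b\right)}{5 b} \left(-5\right) = - \frac{2 \left(-3 + 5 b\right)}{b}$)
$\left(I{\left(-20,-217 \right)} - 10191\right) \left(-45747 + 24854\right) = \left(\left(-10 + \frac{6}{-20}\right) - 10191\right) \left(-45747 + 24854\right) = \left(\left(-10 + 6 \left(- \frac{1}{20}\right)\right) - 10191\right) \left(-20893\right) = \left(\left(-10 - \frac{3}{10}\right) - 10191\right) \left(-20893\right) = \left(- \frac{103}{10} - 10191\right) \left(-20893\right) = \left(- \frac{102013}{10}\right) \left(-20893\right) = \frac{2131357609}{10}$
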